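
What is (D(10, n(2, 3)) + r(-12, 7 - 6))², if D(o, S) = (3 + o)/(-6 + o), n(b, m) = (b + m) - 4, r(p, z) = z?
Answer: 289/16 ≈ 18.063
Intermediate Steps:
n(b, m) = -4 + b + m
D(o, S) = (3 + o)/(-6 + o)
(D(10, n(2, 3)) + r(-12, 7 - 6))² = ((3 + 10)/(-6 + 10) + (7 - 6))² = (13/4 + 1)² = (17/4)² = 289/16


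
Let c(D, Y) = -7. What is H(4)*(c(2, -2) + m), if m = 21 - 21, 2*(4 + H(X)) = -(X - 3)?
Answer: 63/2 ≈ 31.500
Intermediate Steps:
H(X) = -5/2 - X/2 (H(X) = -4 + (-(X - 3))/2 = -4 + (-(-3 + X))/2 = -4 + (3 - X)/2 = -4 + (3/2 - X/2) = -5/2 - X/2)
m = 0
H(4)*(c(2, -2) + m) = (-5/2 - ½*4)*(-7 + 0) = (-5/2 - 2)*(-7) = -9/2*(-7) = 63/2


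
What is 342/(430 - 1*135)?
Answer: 342/295 ≈ 1.1593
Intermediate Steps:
342/(430 - 1*135) = 342/(430 - 135) = 342/295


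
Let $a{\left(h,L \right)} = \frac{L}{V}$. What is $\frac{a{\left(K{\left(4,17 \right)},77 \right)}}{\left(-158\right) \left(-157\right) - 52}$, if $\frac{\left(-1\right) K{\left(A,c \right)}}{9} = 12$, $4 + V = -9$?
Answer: $- \frac{77}{321802} \approx -0.00023928$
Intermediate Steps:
$V = -13$ ($V = -4 - 9 = -13$)
$K{\left(A,c \right)} = -108$ ($K{\left(A,c \right)} = \left(-9\right) 12 = -108$)
$a{\left(h,L \right)} = - \frac{L}{13}$ ($a{\left(h,L \right)} = \frac{L}{-13} = - \frac{L}{13}$)
$\frac{a{\left(K{\left(4,17 \right)},77 \right)}}{\left(-158\right) \left(-157\right) - 52} = \frac{\left(- \frac{1}{13}\right) 77}{\left(-158\right) \left(-157\right) - 52} = - \frac{77}{13 \left(24806 - 52\right)} = - \frac{77}{13 \cdot 24754} = \left(- \frac{77}{13}\right) \frac{1}{24754} = - \frac{77}{321802}$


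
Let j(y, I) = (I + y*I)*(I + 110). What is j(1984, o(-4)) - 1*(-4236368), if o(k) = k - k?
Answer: 4236368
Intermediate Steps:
o(k) = 0
j(y, I) = (110 + I)*(I + I*y) (j(y, I) = (I + I*y)*(110 + I) = (110 + I)*(I + I*y))
j(1984, o(-4)) - 1*(-4236368) = 0*(110 + 0 + 110*1984 + 0*1984) - 1*(-4236368) = 0*(110 + 0 + 218240 + 0) + 4236368 = 0*218350 + 4236368 = 0 + 4236368 = 4236368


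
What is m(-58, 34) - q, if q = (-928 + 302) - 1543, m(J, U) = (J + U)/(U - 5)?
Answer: 62877/29 ≈ 2168.2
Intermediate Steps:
m(J, U) = (J + U)/(-5 + U)
q = -2169 (q = -626 - 1543 = -2169)
m(-58, 34) - q = (-58 + 34)/(-5 + 34) - 1*(-2169) = -24/29 + 2169 = 62877/29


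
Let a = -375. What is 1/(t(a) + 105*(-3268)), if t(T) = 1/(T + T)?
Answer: -750/257355001 ≈ -2.9143e-6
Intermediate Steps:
t(T) = 1/(2*T)
1/(t(a) + 105*(-3268)) = 1/((½)/(-375) + 105*(-3268)) = 1/((½)*(-1/375) - 343140) = 1/(-1/750 - 343140) = 1/(-257355001/750) = -750/257355001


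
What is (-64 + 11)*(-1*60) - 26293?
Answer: -23113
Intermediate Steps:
(-64 + 11)*(-1*60) - 26293 = -53*(-60) - 26293 = 3180 - 26293 = -23113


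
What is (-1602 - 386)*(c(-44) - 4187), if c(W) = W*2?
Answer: 8498700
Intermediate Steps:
c(W) = 2*W
(-1602 - 386)*(c(-44) - 4187) = (-1602 - 386)*(2*(-44) - 4187) = -1988*(-88 - 4187) = -1988*(-4275) = 8498700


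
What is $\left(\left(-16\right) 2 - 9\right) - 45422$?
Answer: $-45463$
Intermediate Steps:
$\left(\left(-16\right) 2 - 9\right) - 45422 = \left(-32 - 9\right) - 45422 = -41 - 45422 = -45463$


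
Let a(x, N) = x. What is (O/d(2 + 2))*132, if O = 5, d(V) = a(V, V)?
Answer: 165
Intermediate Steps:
d(V) = V
(O/d(2 + 2))*132 = (5/(2 + 2))*132 = (5/4)*132 = 165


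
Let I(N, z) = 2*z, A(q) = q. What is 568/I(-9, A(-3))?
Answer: -284/3 ≈ -94.667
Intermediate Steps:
568/I(-9, A(-3)) = 568/((2*(-3))) = 568/(-6) = 568*(-1/6) = -284/3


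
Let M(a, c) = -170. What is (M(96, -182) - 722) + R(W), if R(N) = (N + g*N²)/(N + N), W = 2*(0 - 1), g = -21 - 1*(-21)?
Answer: -1783/2 ≈ -891.50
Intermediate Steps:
g = 0 (g = -21 + 21 = 0)
W = -2 (W = 2*(-1) = -2)
R(N) = ½ (R(N) = (N + 0*N²)/(N + N) = (N + 0)/((2*N)) = N*(1/(2*N)) = ½)
(M(96, -182) - 722) + R(W) = (-170 - 722) + ½ = -892 + ½ = -1783/2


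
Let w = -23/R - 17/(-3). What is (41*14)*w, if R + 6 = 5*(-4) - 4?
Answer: 55391/15 ≈ 3692.7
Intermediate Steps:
R = -30 (R = -6 + (5*(-4) - 4) = -6 + (-20 - 4) = -6 - 24 = -30)
w = 193/30 (w = -23/(-30) - 17/(-3) = -23*(-1/30) - 17*(-⅓) = 23/30 + 17/3 = 193/30 ≈ 6.4333)
(41*14)*w = (41*14)*(193/30) = 574*(193/30) = 55391/15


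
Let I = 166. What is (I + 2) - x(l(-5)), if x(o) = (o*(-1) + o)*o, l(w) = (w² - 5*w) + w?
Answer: 168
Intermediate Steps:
l(w) = w² - 4*w
x(o) = 0 (x(o) = (-o + o)*o = 0*o = 0)
(I + 2) - x(l(-5)) = (166 + 2) - 1*0 = 168 + 0 = 168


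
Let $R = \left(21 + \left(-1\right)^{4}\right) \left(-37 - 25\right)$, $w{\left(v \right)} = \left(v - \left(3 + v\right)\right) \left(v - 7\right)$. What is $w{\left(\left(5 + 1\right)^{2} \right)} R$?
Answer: $118668$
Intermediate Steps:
$w{\left(v \right)} = 21 - 3 v$ ($w{\left(v \right)} = - 3 \left(-7 + v\right) = 21 - 3 v$)
$R = -1364$ ($R = \left(21 + 1\right) \left(-62\right) = 22 \left(-62\right) = -1364$)
$w{\left(\left(5 + 1\right)^{2} \right)} R = \left(21 - 3 \left(5 + 1\right)^{2}\right) \left(-1364\right) = \left(21 - 3 \cdot 6^{2}\right) \left(-1364\right) = \left(21 - 108\right) \left(-1364\right) = \left(-87\right) \left(-1364\right) = 118668$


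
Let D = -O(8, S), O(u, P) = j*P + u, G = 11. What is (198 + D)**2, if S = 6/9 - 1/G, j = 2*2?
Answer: 38365636/1089 ≈ 35230.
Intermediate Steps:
j = 4
S = 19/33 (S = 6/9 - 1/11 = 6*(1/9) - 1*1/11 = 2/3 - 1/11 = 19/33 ≈ 0.57576)
O(u, P) = u + 4*P (O(u, P) = 4*P + u = u + 4*P)
D = -340/33 (D = -(8 + 4*(19/33)) = -(8 + 76/33) = -1*340/33 = -340/33 ≈ -10.303)
(198 + D)**2 = (198 - 340/33)**2 = (6194/33)**2 = 38365636/1089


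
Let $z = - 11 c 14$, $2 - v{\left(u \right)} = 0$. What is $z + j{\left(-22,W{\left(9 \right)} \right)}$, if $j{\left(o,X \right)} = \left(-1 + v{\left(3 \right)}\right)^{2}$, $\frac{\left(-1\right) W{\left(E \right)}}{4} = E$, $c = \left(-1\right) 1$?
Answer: $155$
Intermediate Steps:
$v{\left(u \right)} = 2$ ($v{\left(u \right)} = 2 - 0 = 2 + 0 = 2$)
$c = -1$
$W{\left(E \right)} = - 4 E$
$j{\left(o,X \right)} = 1$ ($j{\left(o,X \right)} = \left(-1 + 2\right)^{2} = 1^{2} = 1$)
$z = 154$ ($z = \left(-11\right) \left(-1\right) 14 = 11 \cdot 14 = 154$)
$z + j{\left(-22,W{\left(9 \right)} \right)} = 154 + 1 = 155$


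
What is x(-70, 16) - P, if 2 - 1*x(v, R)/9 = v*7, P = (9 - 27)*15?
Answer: 4698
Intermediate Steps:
P = -270 (P = -18*15 = -270)
x(v, R) = 18 - 63*v (x(v, R) = 18 - 9*v*7 = 18 - 63*v)
x(-70, 16) - P = (18 - 63*(-70)) - 1*(-270) = (18 + 4410) + 270 = 4428 + 270 = 4698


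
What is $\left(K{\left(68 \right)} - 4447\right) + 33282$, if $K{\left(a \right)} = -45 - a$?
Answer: $28722$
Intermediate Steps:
$\left(K{\left(68 \right)} - 4447\right) + 33282 = \left(\left(-45 - 68\right) - 4447\right) + 33282 = \left(-113 - 4447\right) + 33282 = -4560 + 33282 = 28722$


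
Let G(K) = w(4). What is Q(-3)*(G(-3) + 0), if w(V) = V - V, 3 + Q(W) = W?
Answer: 0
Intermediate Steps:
Q(W) = -3 + W
w(V) = 0
G(K) = 0
Q(-3)*(G(-3) + 0) = (-3 - 3)*(0 + 0) = -6*0 = 0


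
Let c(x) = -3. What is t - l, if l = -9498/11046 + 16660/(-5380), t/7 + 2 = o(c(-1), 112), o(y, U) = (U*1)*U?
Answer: 43480094206/495229 ≈ 87798.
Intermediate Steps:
o(y, U) = U² (o(y, U) = U*U = U²)
t = 87794 (t = -14 + 7*112² = -14 + 7*12544 = -14 + 87808 = 87794)
l = -1959380/495229 (l = -9498*1/11046 + 16660*(-1/5380) = -1583/1841 - 833/269 = -1959380/495229 ≈ -3.9565)
t - l = 87794 - 1*(-1959380/495229) = 87794 + 1959380/495229 = 43480094206/495229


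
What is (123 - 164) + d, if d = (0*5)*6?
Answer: -41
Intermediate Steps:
d = 0 (d = 0*6 = 0)
(123 - 164) + d = (123 - 164) + 0 = -41 + 0 = -41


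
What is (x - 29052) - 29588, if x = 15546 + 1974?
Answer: -41120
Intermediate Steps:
x = 17520
(x - 29052) - 29588 = (17520 - 29052) - 29588 = -11532 - 29588 = -41120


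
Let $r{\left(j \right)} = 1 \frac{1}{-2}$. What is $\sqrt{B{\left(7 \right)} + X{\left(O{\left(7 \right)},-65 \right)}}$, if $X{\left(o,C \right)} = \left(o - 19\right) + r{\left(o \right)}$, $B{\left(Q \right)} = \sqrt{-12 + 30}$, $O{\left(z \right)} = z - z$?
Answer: $\frac{\sqrt{-78 + 12 \sqrt{2}}}{2} \approx 3.9061 i$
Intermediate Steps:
$O{\left(z \right)} = 0$
$r{\left(j \right)} = - \frac{1}{2}$ ($r{\left(j \right)} = 1 \left(- \frac{1}{2}\right) = - \frac{1}{2}$)
$B{\left(Q \right)} = 3 \sqrt{2}$ ($B{\left(Q \right)} = \sqrt{18} = 3 \sqrt{2}$)
$X{\left(o,C \right)} = - \frac{39}{2} + o$ ($X{\left(o,C \right)} = \left(o - 19\right) - \frac{1}{2} = \left(-19 + o\right) - \frac{1}{2} = - \frac{39}{2} + o$)
$\sqrt{B{\left(7 \right)} + X{\left(O{\left(7 \right)},-65 \right)}} = \sqrt{3 \sqrt{2} + \left(- \frac{39}{2} + 0\right)} = \sqrt{3 \sqrt{2} - \frac{39}{2}} = \sqrt{- \frac{39}{2} + 3 \sqrt{2}}$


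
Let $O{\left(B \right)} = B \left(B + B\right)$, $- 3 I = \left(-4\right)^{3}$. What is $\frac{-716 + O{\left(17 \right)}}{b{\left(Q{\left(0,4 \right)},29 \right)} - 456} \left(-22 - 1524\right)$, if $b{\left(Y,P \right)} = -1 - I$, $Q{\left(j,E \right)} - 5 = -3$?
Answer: $- \frac{640044}{1435} \approx -446.02$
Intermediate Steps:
$I = \frac{64}{3}$ ($I = - \frac{\left(-4\right)^{3}}{3} = \left(- \frac{1}{3}\right) \left(-64\right) = \frac{64}{3} \approx 21.333$)
$Q{\left(j,E \right)} = 2$ ($Q{\left(j,E \right)} = 5 - 3 = 2$)
$O{\left(B \right)} = 2 B^{2}$ ($O{\left(B \right)} = B 2 B = 2 B^{2}$)
$b{\left(Y,P \right)} = - \frac{67}{3}$ ($b{\left(Y,P \right)} = -1 - \frac{64}{3} = - \frac{67}{3}$)
$\frac{-716 + O{\left(17 \right)}}{b{\left(Q{\left(0,4 \right)},29 \right)} - 456} \left(-22 - 1524\right) = \frac{-716 + 2 \cdot 17^{2}}{- \frac{67}{3} - 456} \left(-22 - 1524\right) = \frac{-716 + 2 \cdot 289}{- \frac{67}{3} - 456} \left(-1546\right) = \frac{-716 + 578}{- \frac{1435}{3}} \left(-1546\right) = \left(-138\right) \left(- \frac{3}{1435}\right) \left(-1546\right) = \frac{414}{1435} \left(-1546\right) = - \frac{640044}{1435}$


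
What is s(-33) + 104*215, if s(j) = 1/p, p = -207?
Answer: 4628519/207 ≈ 22360.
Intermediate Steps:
s(j) = -1/207 (s(j) = 1/(-207) = -1/207)
s(-33) + 104*215 = -1/207 + 104*215 = -1/207 + 22360 = 4628519/207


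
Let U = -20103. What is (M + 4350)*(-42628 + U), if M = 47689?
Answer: -3264458509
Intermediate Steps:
(M + 4350)*(-42628 + U) = (47689 + 4350)*(-42628 - 20103) = 52039*(-62731) = -3264458509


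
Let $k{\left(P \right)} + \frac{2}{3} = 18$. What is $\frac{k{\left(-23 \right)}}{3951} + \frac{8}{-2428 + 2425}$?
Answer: $- \frac{31556}{11853} \approx -2.6623$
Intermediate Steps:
$k{\left(P \right)} = \frac{52}{3}$ ($k{\left(P \right)} = - \frac{2}{3} + 18 = \frac{52}{3}$)
$\frac{k{\left(-23 \right)}}{3951} + \frac{8}{-2428 + 2425} = \frac{52}{3 \cdot 3951} + \frac{8}{-2428 + 2425} = \frac{52}{3} \cdot \frac{1}{3951} + \frac{8}{-3} = \frac{52}{11853} + 8 \left(- \frac{1}{3}\right) = \frac{52}{11853} - \frac{8}{3} = - \frac{31556}{11853}$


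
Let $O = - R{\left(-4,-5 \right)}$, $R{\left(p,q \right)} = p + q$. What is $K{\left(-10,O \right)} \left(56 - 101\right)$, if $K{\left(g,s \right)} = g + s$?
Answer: $45$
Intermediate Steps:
$O = 9$ ($O = - (-4 - 5) = \left(-1\right) \left(-9\right) = 9$)
$K{\left(-10,O \right)} \left(56 - 101\right) = \left(-10 + 9\right) \left(56 - 101\right) = \left(-1\right) \left(-45\right) = 45$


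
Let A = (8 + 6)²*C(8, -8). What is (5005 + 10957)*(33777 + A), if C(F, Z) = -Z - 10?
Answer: 532891370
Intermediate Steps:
C(F, Z) = -10 - Z
A = -392 (A = (8 + 6)²*(-10 - 1*(-8)) = 14²*(-10 + 8) = 196*(-2) = -392)
(5005 + 10957)*(33777 + A) = (5005 + 10957)*(33777 - 392) = 15962*33385 = 532891370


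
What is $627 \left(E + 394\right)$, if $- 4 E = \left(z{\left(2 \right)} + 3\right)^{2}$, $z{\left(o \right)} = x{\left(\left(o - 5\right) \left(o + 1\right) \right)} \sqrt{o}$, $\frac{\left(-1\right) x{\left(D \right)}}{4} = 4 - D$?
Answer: $- \frac{2408307}{4} + 48906 \sqrt{2} \approx -5.3291 \cdot 10^{5}$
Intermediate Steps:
$x{\left(D \right)} = -16 + 4 D$ ($x{\left(D \right)} = - 4 \left(4 - D\right) = -16 + 4 D$)
$z{\left(o \right)} = \sqrt{o} \left(-16 + 4 \left(1 + o\right) \left(-5 + o\right)\right)$ ($z{\left(o \right)} = \left(-16 + 4 \left(o - 5\right) \left(o + 1\right)\right) \sqrt{o} = \left(-16 + 4 \left(-5 + o\right) \left(1 + o\right)\right) \sqrt{o} = \left(-16 + 4 \left(1 + o\right) \left(-5 + o\right)\right) \sqrt{o} = \sqrt{o} \left(-16 + 4 \left(1 + o\right) \left(-5 + o\right)\right)$)
$E = - \frac{\left(3 - 52 \sqrt{2}\right)^{2}}{4}$ ($E = - \frac{\left(4 \sqrt{2} \left(-9 + 2^{2} - 8\right) + 3\right)^{2}}{4} = - \frac{\left(4 \sqrt{2} \left(-9 + 4 - 8\right) + 3\right)^{2}}{4} = - \frac{\left(4 \sqrt{2} \left(-13\right) + 3\right)^{2}}{4} = - \frac{\left(- 52 \sqrt{2} + 3\right)^{2}}{4} = - \frac{\left(3 - 52 \sqrt{2}\right)^{2}}{4} \approx -1243.9$)
$627 \left(E + 394\right) = 627 \left(\left(- \frac{5417}{4} + 78 \sqrt{2}\right) + 394\right) = 627 \left(- \frac{3841}{4} + 78 \sqrt{2}\right) = - \frac{2408307}{4} + 48906 \sqrt{2}$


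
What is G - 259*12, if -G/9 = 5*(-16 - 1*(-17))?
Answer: -3153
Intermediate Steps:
G = -45 (G = -45*(-16 - 1*(-17)) = -45*(-16 + 17) = -45 ≈ -45.000)
G - 259*12 = -45 - 259*12 = -45 - 3108 = -3153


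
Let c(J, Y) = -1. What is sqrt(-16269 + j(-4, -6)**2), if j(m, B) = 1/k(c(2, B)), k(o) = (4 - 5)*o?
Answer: 14*I*sqrt(83) ≈ 127.55*I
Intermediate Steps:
k(o) = -o
j(m, B) = 1 (j(m, B) = 1/(-1*(-1)) = 1/1 = 1)
sqrt(-16269 + j(-4, -6)**2) = sqrt(-16269 + 1**2) = sqrt(-16269 + 1) = sqrt(-16268) = 14*I*sqrt(83)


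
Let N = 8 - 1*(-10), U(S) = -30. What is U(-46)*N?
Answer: -540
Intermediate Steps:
N = 18 (N = 8 + 10 = 18)
U(-46)*N = -30*18 = -540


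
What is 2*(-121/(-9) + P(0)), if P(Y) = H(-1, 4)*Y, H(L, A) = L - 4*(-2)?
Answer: 242/9 ≈ 26.889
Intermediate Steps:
H(L, A) = 8 + L (H(L, A) = L + 8 = 8 + L)
P(Y) = 7*Y (P(Y) = (8 - 1)*Y = 7*Y)
2*(-121/(-9) + P(0)) = 2*(-121/(-9) + 7*0) = 2*(-121*(-⅑) + 0) = 2*(121/9 + 0) = 2*(121/9) = 242/9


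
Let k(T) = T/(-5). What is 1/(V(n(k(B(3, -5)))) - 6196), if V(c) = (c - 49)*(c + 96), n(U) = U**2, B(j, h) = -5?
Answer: -1/10852 ≈ -9.2149e-5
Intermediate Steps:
k(T) = -T/5 (k(T) = T*(-1/5) = -T/5)
V(c) = (-49 + c)*(96 + c)
1/(V(n(k(B(3, -5)))) - 6196) = 1/((-4704 + ((-1/5*(-5))**2)**2 + 47*(-1/5*(-5))**2) - 6196) = 1/((-4704 + (1**2)**2 + 47*1**2) - 6196) = 1/((-4704 + 1**2 + 47*1) - 6196) = 1/((-4704 + 1 + 47) - 6196) = 1/(-4656 - 6196) = 1/(-10852) = -1/10852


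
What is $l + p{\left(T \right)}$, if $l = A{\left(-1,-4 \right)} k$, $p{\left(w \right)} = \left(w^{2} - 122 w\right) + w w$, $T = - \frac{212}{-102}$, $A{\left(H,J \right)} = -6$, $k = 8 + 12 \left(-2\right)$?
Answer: $- \frac{387364}{2601} \approx -148.93$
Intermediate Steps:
$k = -16$ ($k = 8 - 24 = -16$)
$T = \frac{106}{51}$ ($T = \left(-212\right) \left(- \frac{1}{102}\right) = \frac{106}{51} \approx 2.0784$)
$p{\left(w \right)} = - 122 w + 2 w^{2}$ ($p{\left(w \right)} = \left(w^{2} - 122 w\right) + w^{2} = - 122 w + 2 w^{2}$)
$l = 96$ ($l = \left(-6\right) \left(-16\right) = 96$)
$l + p{\left(T \right)} = 96 + 2 \cdot \frac{106}{51} \left(-61 + \frac{106}{51}\right) = 96 + 2 \cdot \frac{106}{51} \left(- \frac{3005}{51}\right) = 96 - \frac{637060}{2601} = - \frac{387364}{2601}$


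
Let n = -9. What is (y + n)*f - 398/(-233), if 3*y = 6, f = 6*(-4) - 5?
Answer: 47697/233 ≈ 204.71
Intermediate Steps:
f = -29 (f = -24 - 5 = -29)
y = 2 (y = (⅓)*6 = 2)
(y + n)*f - 398/(-233) = (2 - 9)*(-29) - 398/(-233) = -7*(-29) - 398*(-1/233) = 203 + 398/233 = 47697/233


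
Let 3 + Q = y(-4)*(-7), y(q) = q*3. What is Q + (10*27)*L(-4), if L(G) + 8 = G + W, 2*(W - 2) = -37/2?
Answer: -10233/2 ≈ -5116.5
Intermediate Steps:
y(q) = 3*q
W = -29/4 (W = 2 + (-37/2)/2 = 2 + (-37*½)/2 = 2 + (½)*(-37/2) = 2 - 37/4 = -29/4 ≈ -7.2500)
L(G) = -61/4 + G (L(G) = -8 + (G - 29/4) = -8 + (-29/4 + G) = -61/4 + G)
Q = 81 (Q = -3 + (3*(-4))*(-7) = -3 - 12*(-7) = -3 + 84 = 81)
Q + (10*27)*L(-4) = 81 + (10*27)*(-61/4 - 4) = 81 + 270*(-77/4) = 81 - 10395/2 = -10233/2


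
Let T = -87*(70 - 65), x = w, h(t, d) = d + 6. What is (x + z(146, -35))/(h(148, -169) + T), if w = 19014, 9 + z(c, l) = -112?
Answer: -18893/598 ≈ -31.594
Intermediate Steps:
z(c, l) = -121 (z(c, l) = -9 - 112 = -121)
h(t, d) = 6 + d
x = 19014
T = -435 (T = -87*5 = -435)
(x + z(146, -35))/(h(148, -169) + T) = (19014 - 121)/((6 - 169) - 435) = 18893/(-163 - 435) = 18893/(-598) = 18893*(-1/598) = -18893/598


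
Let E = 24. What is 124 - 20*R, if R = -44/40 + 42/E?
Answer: 111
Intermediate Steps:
R = 13/20 (R = -44/40 + 42/24 = -44*1/40 + 42*(1/24) = -11/10 + 7/4 = 13/20 ≈ 0.65000)
124 - 20*R = 124 - 20*13/20 = 124 - 13 = 111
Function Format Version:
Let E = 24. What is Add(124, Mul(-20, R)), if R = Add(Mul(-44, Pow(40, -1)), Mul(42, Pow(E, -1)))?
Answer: 111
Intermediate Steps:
R = Rational(13, 20) (R = Add(Mul(-44, Pow(40, -1)), Mul(42, Pow(24, -1))) = Add(Mul(-44, Rational(1, 40)), Mul(42, Rational(1, 24))) = Add(Rational(-11, 10), Rational(7, 4)) = Rational(13, 20) ≈ 0.65000)
Add(124, Mul(-20, R)) = Add(124, Mul(-20, Rational(13, 20))) = Add(124, -13) = 111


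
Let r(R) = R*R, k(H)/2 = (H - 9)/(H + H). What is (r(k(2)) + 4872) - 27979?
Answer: -92379/4 ≈ -23095.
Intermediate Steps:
k(H) = (-9 + H)/H (k(H) = 2*((H - 9)/(H + H)) = 2*((-9 + H)/((2*H))) = 2*((-9 + H)*(1/(2*H))) = 2*((-9 + H)/(2*H)) = (-9 + H)/H)
r(R) = R**2
(r(k(2)) + 4872) - 27979 = (((-9 + 2)/2)**2 + 4872) - 27979 = (((1/2)*(-7))**2 + 4872) - 27979 = ((-7/2)**2 + 4872) - 27979 = (49/4 + 4872) - 27979 = 19537/4 - 27979 = -92379/4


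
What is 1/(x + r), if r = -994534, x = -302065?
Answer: -1/1296599 ≈ -7.7125e-7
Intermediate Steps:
1/(x + r) = 1/(-302065 - 994534) = 1/(-1296599) = -1/1296599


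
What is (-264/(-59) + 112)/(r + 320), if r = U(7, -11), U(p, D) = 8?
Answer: 859/2419 ≈ 0.35511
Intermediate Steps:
r = 8
(-264/(-59) + 112)/(r + 320) = (-264/(-59) + 112)/(8 + 320) = (-264*(-1/59) + 112)/328 = (264/59 + 112)*(1/328) = (6872/59)*(1/328) = 859/2419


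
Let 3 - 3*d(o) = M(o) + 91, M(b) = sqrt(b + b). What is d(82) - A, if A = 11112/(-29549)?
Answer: -2566976/88647 - 2*sqrt(41)/3 ≈ -33.226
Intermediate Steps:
M(b) = sqrt(2)*sqrt(b) (M(b) = sqrt(2*b) = sqrt(2)*sqrt(b))
d(o) = -88/3 - sqrt(2)*sqrt(o)/3 (d(o) = 1 - (sqrt(2)*sqrt(o) + 91)/3 = 1 - (91 + sqrt(2)*sqrt(o))/3 = 1 + (-91/3 - sqrt(2)*sqrt(o)/3) = -88/3 - sqrt(2)*sqrt(o)/3)
A = -11112/29549 (A = 11112*(-1/29549) = -11112/29549 ≈ -0.37605)
d(82) - A = (-88/3 - sqrt(2)*sqrt(82)/3) - 1*(-11112/29549) = (-88/3 - 2*sqrt(41)/3) + 11112/29549 = -2566976/88647 - 2*sqrt(41)/3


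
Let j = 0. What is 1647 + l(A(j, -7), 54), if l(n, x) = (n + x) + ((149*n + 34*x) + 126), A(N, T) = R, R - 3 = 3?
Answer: 4563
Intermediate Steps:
R = 6 (R = 3 + 3 = 6)
A(N, T) = 6
l(n, x) = 126 + 35*x + 150*n (l(n, x) = (n + x) + ((34*x + 149*n) + 126) = (n + x) + (126 + 34*x + 149*n) = 126 + 35*x + 150*n)
1647 + l(A(j, -7), 54) = 1647 + (126 + 35*54 + 150*6) = 1647 + (126 + 1890 + 900) = 1647 + 2916 = 4563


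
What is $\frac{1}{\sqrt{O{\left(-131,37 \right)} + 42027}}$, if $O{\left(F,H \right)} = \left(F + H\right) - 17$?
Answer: $\frac{\sqrt{10479}}{20958} \approx 0.0048844$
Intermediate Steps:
$O{\left(F,H \right)} = -17 + F + H$
$\frac{1}{\sqrt{O{\left(-131,37 \right)} + 42027}} = \frac{1}{\sqrt{\left(-17 - 131 + 37\right) + 42027}} = \frac{1}{\sqrt{-111 + 42027}} = \frac{1}{\sqrt{41916}} = \frac{1}{2 \sqrt{10479}} = \frac{\sqrt{10479}}{20958}$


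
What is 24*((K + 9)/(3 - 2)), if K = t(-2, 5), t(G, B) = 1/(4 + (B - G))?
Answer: 2400/11 ≈ 218.18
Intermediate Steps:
t(G, B) = 1/(4 + B - G)
K = 1/11 (K = 1/(4 + 5 - 1*(-2)) = 1/(4 + 5 + 2) = 1/11 ≈ 0.090909)
24*((K + 9)/(3 - 2)) = 24*((1/11 + 9)/(3 - 2)) = 24*((100/11)/1) = 24*((100/11)*1) = 24*(100/11) = 2400/11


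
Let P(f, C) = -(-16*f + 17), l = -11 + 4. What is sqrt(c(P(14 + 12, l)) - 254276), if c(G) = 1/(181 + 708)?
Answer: I*sqrt(200959661707)/889 ≈ 504.26*I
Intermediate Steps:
l = -7
P(f, C) = -17 + 16*f (P(f, C) = -(17 - 16*f) = -17 + 16*f)
c(G) = 1/889
sqrt(c(P(14 + 12, l)) - 254276) = sqrt(1/889 - 254276) = sqrt(-226051363/889) = I*sqrt(200959661707)/889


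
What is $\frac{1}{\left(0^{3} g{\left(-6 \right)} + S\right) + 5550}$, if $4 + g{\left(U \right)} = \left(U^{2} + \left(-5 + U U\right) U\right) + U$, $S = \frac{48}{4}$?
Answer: $\frac{1}{5562} \approx 0.00017979$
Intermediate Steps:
$S = 12$ ($S = 48 \cdot \frac{1}{4} = 12$)
$g{\left(U \right)} = -4 + U + U^{2} + U \left(-5 + U^{2}\right)$ ($g{\left(U \right)} = -4 + \left(\left(U^{2} + \left(-5 + U U\right) U\right) + U\right) = -4 + \left(\left(U^{2} + \left(-5 + U^{2}\right) U\right) + U\right) = -4 + \left(\left(U^{2} + U \left(-5 + U^{2}\right)\right) + U\right) = -4 + \left(U + U^{2} + U \left(-5 + U^{2}\right)\right) = -4 + U + U^{2} + U \left(-5 + U^{2}\right)$)
$\frac{1}{\left(0^{3} g{\left(-6 \right)} + S\right) + 5550} = \frac{1}{\left(0^{3} \left(-4 + \left(-6\right)^{2} + \left(-6\right)^{3} - -24\right) + 12\right) + 5550} = \frac{1}{\left(0 \left(-4 + 36 - 216 + 24\right) + 12\right) + 5550} = \frac{1}{\left(0 \left(-160\right) + 12\right) + 5550} = \frac{1}{\left(0 + 12\right) + 5550} = \frac{1}{12 + 5550} = \frac{1}{5562}$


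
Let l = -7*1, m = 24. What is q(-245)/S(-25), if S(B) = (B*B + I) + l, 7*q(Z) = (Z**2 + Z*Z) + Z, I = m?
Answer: 5705/214 ≈ 26.659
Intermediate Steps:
I = 24
q(Z) = Z/7 + 2*Z**2/7 (q(Z) = ((Z**2 + Z*Z) + Z)/7 = ((Z**2 + Z**2) + Z)/7 = (2*Z**2 + Z)/7 = (Z + 2*Z**2)/7 = Z/7 + 2*Z**2/7)
l = -7
S(B) = 17 + B**2 (S(B) = (B*B + 24) - 7 = (B**2 + 24) - 7 = (24 + B**2) - 7 = 17 + B**2)
q(-245)/S(-25) = ((1/7)*(-245)*(1 + 2*(-245)))/(17 + (-25)**2) = ((1/7)*(-245)*(1 - 490))/(17 + 625) = ((1/7)*(-245)*(-489))/642 = 17115*(1/642) = 5705/214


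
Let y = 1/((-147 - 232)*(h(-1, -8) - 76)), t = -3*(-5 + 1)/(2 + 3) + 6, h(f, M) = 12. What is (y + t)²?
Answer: 1037865825049/14708838400 ≈ 70.561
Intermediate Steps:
t = 42/5 (t = -(-12)/5 + 6 = -3*(-⅘) + 6 = 12/5 + 6 = 42/5 ≈ 8.4000)
y = 1/24256 (y = 1/((-147 - 232)*(12 - 76)) = 1/(-379*(-64)) = 1/24256 ≈ 4.1227e-5)
(y + t)² = (1/24256 + 42/5)² = (1018757/121280)² = 1037865825049/14708838400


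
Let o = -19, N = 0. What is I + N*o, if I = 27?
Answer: 27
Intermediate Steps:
I + N*o = 27 + 0*(-19) = 27 + 0 = 27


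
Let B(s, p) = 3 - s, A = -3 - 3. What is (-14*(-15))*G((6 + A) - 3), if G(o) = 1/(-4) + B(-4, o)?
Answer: 2835/2 ≈ 1417.5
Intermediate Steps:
A = -6
G(o) = 27/4 (G(o) = 1/(-4) + (3 - 1*(-4)) = -¼ + (3 + 4) = -¼ + 7 = 27/4)
(-14*(-15))*G((6 + A) - 3) = -14*(-15)*(27/4) = 210*(27/4) = 2835/2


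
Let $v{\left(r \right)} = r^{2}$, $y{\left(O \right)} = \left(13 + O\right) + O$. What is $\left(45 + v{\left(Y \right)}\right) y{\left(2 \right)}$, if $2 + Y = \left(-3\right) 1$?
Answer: $1190$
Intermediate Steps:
$y{\left(O \right)} = 13 + 2 O$
$Y = -5$ ($Y = -2 - 3 = -5$)
$\left(45 + v{\left(Y \right)}\right) y{\left(2 \right)} = \left(45 + \left(-5\right)^{2}\right) \left(13 + 2 \cdot 2\right) = \left(45 + 25\right) \left(13 + 4\right) = 70 \cdot 17 = 1190$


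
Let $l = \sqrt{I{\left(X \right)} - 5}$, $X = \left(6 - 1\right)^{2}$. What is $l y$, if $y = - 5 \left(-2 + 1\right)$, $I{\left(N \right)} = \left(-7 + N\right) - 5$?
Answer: $10 \sqrt{2} \approx 14.142$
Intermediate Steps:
$X = 25$ ($X = 5^{2} = 25$)
$I{\left(N \right)} = -12 + N$
$l = 2 \sqrt{2}$ ($l = \sqrt{\left(-12 + 25\right) - 5} = \sqrt{13 - 5} = \sqrt{8} = 2 \sqrt{2} \approx 2.8284$)
$y = 5$ ($y = \left(-5\right) \left(-1\right) = 5$)
$l y = 2 \sqrt{2} \cdot 5 = 10 \sqrt{2}$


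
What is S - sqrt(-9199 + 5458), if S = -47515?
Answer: -47515 - I*sqrt(3741) ≈ -47515.0 - 61.164*I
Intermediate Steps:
S - sqrt(-9199 + 5458) = -47515 - sqrt(-9199 + 5458) = -47515 - sqrt(-3741) = -47515 - I*sqrt(3741)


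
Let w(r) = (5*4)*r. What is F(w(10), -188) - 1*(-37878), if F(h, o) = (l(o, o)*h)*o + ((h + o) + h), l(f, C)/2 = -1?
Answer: 113290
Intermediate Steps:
l(f, C) = -2 (l(f, C) = 2*(-1) = -2)
w(r) = 20*r
F(h, o) = o + 2*h - 2*h*o (F(h, o) = (-2*h)*o + ((h + o) + h) = -2*h*o + (o + 2*h) = o + 2*h - 2*h*o)
F(w(10), -188) - 1*(-37878) = (-188 + 2*(20*10) - 2*20*10*(-188)) - 1*(-37878) = (-188 + 2*200 - 2*200*(-188)) + 37878 = (-188 + 400 + 75200) + 37878 = 75412 + 37878 = 113290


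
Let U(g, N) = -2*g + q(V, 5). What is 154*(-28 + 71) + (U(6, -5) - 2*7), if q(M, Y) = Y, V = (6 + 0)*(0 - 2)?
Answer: 6601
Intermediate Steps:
V = -12 (V = 6*(-2) = -12)
U(g, N) = 5 - 2*g (U(g, N) = -2*g + 5 = 5 - 2*g)
154*(-28 + 71) + (U(6, -5) - 2*7) = 154*(-28 + 71) + ((5 - 2*6) - 2*7) = 154*43 + ((5 - 12) - 14) = 6622 + (-7 - 14) = 6622 - 21 = 6601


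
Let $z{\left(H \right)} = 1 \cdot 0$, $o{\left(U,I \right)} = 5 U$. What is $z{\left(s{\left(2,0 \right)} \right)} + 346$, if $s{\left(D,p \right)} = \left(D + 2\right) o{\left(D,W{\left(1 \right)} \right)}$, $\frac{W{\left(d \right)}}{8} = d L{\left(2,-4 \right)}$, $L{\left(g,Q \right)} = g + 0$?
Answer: $346$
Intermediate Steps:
$L{\left(g,Q \right)} = g$
$W{\left(d \right)} = 16 d$ ($W{\left(d \right)} = 8 d 2 = 8 \cdot 2 d = 16 d$)
$s{\left(D,p \right)} = 5 D \left(2 + D\right)$ ($s{\left(D,p \right)} = \left(D + 2\right) 5 D = \left(2 + D\right) 5 D = 5 D \left(2 + D\right)$)
$z{\left(H \right)} = 0$
$z{\left(s{\left(2,0 \right)} \right)} + 346 = 0 + 346 = 346$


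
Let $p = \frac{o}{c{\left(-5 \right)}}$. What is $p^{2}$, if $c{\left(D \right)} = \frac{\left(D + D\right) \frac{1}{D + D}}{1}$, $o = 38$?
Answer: $1444$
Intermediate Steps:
$c{\left(D \right)} = 1$ ($c{\left(D \right)} = \frac{2 D}{2 D} 1 = 2 D \frac{1}{2 D} 1 = 1 \cdot 1 = 1$)
$p = 38$ ($p = \frac{38}{1} = 38 \cdot 1 = 38$)
$p^{2} = 38^{2} = 1444$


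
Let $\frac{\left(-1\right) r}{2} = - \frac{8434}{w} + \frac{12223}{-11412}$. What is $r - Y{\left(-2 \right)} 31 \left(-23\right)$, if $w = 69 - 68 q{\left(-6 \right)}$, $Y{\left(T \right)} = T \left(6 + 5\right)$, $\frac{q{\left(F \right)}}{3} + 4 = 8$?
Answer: $- \frac{2479512677}{157866} \approx -15706.0$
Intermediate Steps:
$q{\left(F \right)} = 12$ ($q{\left(F \right)} = -12 + 3 \cdot 8 = -12 + 24 = 12$)
$Y{\left(T \right)} = 11 T$ ($Y{\left(T \right)} = T 11 = 11 T$)
$w = -747$ ($w = 69 - 816 = -747$)
$r = - \frac{3226601}{157866}$ ($r = - 2 \left(- \frac{8434}{-747} + \frac{12223}{-11412}\right) = - 2 \left(\left(-8434\right) \left(- \frac{1}{747}\right) + 12223 \left(- \frac{1}{11412}\right)\right) = - 2 \left(\frac{8434}{747} - \frac{12223}{11412}\right) = \left(-2\right) \frac{3226601}{315732} = - \frac{3226601}{157866} \approx -20.439$)
$r - Y{\left(-2 \right)} 31 \left(-23\right) = - \frac{3226601}{157866} - 11 \left(-2\right) 31 \left(-23\right) = - \frac{3226601}{157866} - \left(-22\right) 31 \left(-23\right) = - \frac{3226601}{157866} - \left(-682\right) \left(-23\right) = - \frac{3226601}{157866} - 15686 = - \frac{2479512677}{157866}$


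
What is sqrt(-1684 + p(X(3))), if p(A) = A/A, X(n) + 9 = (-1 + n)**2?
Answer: 3*I*sqrt(187) ≈ 41.024*I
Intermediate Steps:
X(n) = -9 + (-1 + n)**2
p(A) = 1
sqrt(-1684 + p(X(3))) = sqrt(-1684 + 1) = sqrt(-1683) = 3*I*sqrt(187)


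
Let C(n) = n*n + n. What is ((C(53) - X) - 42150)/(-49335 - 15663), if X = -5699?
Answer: 33589/64998 ≈ 0.51677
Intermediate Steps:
C(n) = n + n² (C(n) = n² + n = n + n²)
((C(53) - X) - 42150)/(-49335 - 15663) = ((53*(1 + 53) - 1*(-5699)) - 42150)/(-49335 - 15663) = ((53*54 + 5699) - 42150)/(-64998) = ((2862 + 5699) - 42150)*(-1/64998) = (8561 - 42150)*(-1/64998) = -33589*(-1/64998) = 33589/64998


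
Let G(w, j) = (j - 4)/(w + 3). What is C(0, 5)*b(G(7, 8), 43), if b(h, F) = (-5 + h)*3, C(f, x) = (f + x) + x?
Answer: -138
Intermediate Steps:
G(w, j) = (-4 + j)/(3 + w)
C(f, x) = f + 2*x
b(h, F) = -15 + 3*h
C(0, 5)*b(G(7, 8), 43) = (0 + 2*5)*(-15 + 3*((-4 + 8)/(3 + 7))) = (0 + 10)*(-15 + 3*(4/10)) = 10*(-15 + 3*((1/10)*4)) = 10*(-15 + 3*(2/5)) = 10*(-15 + 6/5) = 10*(-69/5) = -138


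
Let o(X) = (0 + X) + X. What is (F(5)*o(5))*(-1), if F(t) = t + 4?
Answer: -90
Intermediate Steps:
o(X) = 2*X (o(X) = X + X = 2*X)
F(t) = 4 + t
(F(5)*o(5))*(-1) = ((4 + 5)*(2*5))*(-1) = (9*10)*(-1) = 90*(-1) = -90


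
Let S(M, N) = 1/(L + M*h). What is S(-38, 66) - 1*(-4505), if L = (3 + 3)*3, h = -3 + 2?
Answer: 252281/56 ≈ 4505.0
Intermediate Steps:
h = -1
L = 18 (L = 6*3 = 18)
S(M, N) = 1/(18 - M) (S(M, N) = 1/(18 + M*(-1)) = 1/(18 - M))
S(-38, 66) - 1*(-4505) = 1/(18 - 1*(-38)) - 1*(-4505) = 1/(18 + 38) + 4505 = 1/56 + 4505 = 252281/56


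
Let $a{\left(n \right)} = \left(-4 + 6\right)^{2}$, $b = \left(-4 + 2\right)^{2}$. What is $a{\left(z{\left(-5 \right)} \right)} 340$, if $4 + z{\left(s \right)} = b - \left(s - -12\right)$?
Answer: $1360$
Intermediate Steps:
$b = 4$ ($b = \left(-2\right)^{2} = 4$)
$z{\left(s \right)} = -12 - s$ ($z{\left(s \right)} = -4 - \left(-4 + 12 + s\right) = -4 - \left(8 + s\right) = -12 - s$)
$a{\left(n \right)} = 4$ ($a{\left(n \right)} = 2^{2} = 4$)
$a{\left(z{\left(-5 \right)} \right)} 340 = 4 \cdot 340 = 1360$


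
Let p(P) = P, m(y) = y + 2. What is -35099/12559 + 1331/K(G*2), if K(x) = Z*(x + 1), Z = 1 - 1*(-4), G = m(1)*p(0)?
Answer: 16540534/62795 ≈ 263.41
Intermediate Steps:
m(y) = 2 + y
G = 0 (G = (2 + 1)*0 = 3*0 = 0)
Z = 5 (Z = 1 + 4 = 5)
K(x) = 5 + 5*x (K(x) = 5*(x + 1) = 5*(1 + x) = 5 + 5*x)
-35099/12559 + 1331/K(G*2) = -35099/12559 + 1331/(5 + 5*(0*2)) = -35099*1/12559 + 1331/(5 + 5*0) = -35099/12559 + 1331/(5 + 0) = -35099/12559 + 1331/5 = 16540534/62795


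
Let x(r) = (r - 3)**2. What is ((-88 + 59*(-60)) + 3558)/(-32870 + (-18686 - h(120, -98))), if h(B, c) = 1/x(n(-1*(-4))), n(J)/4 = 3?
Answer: 5670/4176037 ≈ 0.0013577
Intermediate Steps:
n(J) = 12 (n(J) = 4*3 = 12)
x(r) = (-3 + r)**2
h(B, c) = 1/81 (h(B, c) = 1/((-3 + 12)**2) = 1/(9**2) = 1/81)
((-88 + 59*(-60)) + 3558)/(-32870 + (-18686 - h(120, -98))) = ((-88 + 59*(-60)) + 3558)/(-32870 + (-18686 - 1*1/81)) = ((-88 - 3540) + 3558)/(-32870 + (-18686 - 1/81)) = (-3628 + 3558)/(-32870 - 1513567/81) = -70/(-4176037/81) = -70*(-81/4176037) = 5670/4176037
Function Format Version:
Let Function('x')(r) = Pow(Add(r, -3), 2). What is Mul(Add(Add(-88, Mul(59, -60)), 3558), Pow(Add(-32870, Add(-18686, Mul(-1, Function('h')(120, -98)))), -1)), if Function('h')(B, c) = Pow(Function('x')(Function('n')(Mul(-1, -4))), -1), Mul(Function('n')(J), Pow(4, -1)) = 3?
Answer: Rational(5670, 4176037) ≈ 0.0013577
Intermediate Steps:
Function('n')(J) = 12 (Function('n')(J) = Mul(4, 3) = 12)
Function('x')(r) = Pow(Add(-3, r), 2)
Function('h')(B, c) = Rational(1, 81) (Function('h')(B, c) = Pow(Pow(Add(-3, 12), 2), -1) = Pow(Pow(9, 2), -1) = Pow(81, -1) = Rational(1, 81))
Mul(Add(Add(-88, Mul(59, -60)), 3558), Pow(Add(-32870, Add(-18686, Mul(-1, Function('h')(120, -98)))), -1)) = Mul(Add(Add(-88, Mul(59, -60)), 3558), Pow(Add(-32870, Add(-18686, Mul(-1, Rational(1, 81)))), -1)) = Mul(Add(Add(-88, -3540), 3558), Pow(Add(-32870, Add(-18686, Rational(-1, 81))), -1)) = Mul(Add(-3628, 3558), Pow(Add(-32870, Rational(-1513567, 81)), -1)) = Mul(-70, Pow(Rational(-4176037, 81), -1)) = Mul(-70, Rational(-81, 4176037)) = Rational(5670, 4176037)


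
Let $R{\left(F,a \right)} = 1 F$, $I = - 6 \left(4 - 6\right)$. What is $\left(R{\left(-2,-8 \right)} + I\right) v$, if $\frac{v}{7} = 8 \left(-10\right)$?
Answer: $-5600$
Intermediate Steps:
$I = 12$ ($I = \left(-6\right) \left(-2\right) = 12$)
$R{\left(F,a \right)} = F$
$v = -560$ ($v = 7 \cdot 8 \left(-10\right) = 7 \left(-80\right) = -560$)
$\left(R{\left(-2,-8 \right)} + I\right) v = \left(-2 + 12\right) \left(-560\right) = 10 \left(-560\right) = -5600$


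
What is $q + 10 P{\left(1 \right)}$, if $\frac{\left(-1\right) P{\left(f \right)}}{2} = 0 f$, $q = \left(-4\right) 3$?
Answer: $-12$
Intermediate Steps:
$q = -12$
$P{\left(f \right)} = 0$ ($P{\left(f \right)} = - 2 \cdot 0 f = \left(-2\right) 0 = 0$)
$q + 10 P{\left(1 \right)} = -12 + 10 \cdot 0 = -12 + 0 = -12$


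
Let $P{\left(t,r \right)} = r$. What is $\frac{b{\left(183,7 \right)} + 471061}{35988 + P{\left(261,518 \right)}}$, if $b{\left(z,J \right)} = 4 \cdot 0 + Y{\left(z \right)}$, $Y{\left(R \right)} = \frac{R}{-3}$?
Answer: $\frac{235500}{18253} \approx 12.902$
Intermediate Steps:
$Y{\left(R \right)} = - \frac{R}{3}$ ($Y{\left(R \right)} = R \left(- \frac{1}{3}\right) = - \frac{R}{3}$)
$b{\left(z,J \right)} = - \frac{z}{3}$ ($b{\left(z,J \right)} = 4 \cdot 0 - \frac{z}{3} = 0 - \frac{z}{3} = - \frac{z}{3}$)
$\frac{b{\left(183,7 \right)} + 471061}{35988 + P{\left(261,518 \right)}} = \frac{\left(- \frac{1}{3}\right) 183 + 471061}{35988 + 518} = \frac{-61 + 471061}{36506} = 471000 \cdot \frac{1}{36506} = \frac{235500}{18253}$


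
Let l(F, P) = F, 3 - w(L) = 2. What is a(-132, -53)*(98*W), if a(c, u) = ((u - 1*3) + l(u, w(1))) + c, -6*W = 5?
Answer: 59045/3 ≈ 19682.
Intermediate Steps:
W = -⅚ (W = -⅙*5 = -⅚ ≈ -0.83333)
w(L) = 1 (w(L) = 3 - 1*2 = 3 - 2 = 1)
a(c, u) = -3 + c + 2*u (a(c, u) = ((u - 1*3) + u) + c = ((u - 3) + u) + c = ((-3 + u) + u) + c = (-3 + 2*u) + c = -3 + c + 2*u)
a(-132, -53)*(98*W) = (-3 - 132 + 2*(-53))*(98*(-⅚)) = (-3 - 132 - 106)*(-245/3) = -241*(-245/3) = 59045/3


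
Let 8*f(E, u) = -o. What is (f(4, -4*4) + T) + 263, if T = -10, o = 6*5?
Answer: 997/4 ≈ 249.25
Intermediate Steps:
o = 30
f(E, u) = -15/4 (f(E, u) = (-1*30)/8 = (1/8)*(-30) = -15/4)
(f(4, -4*4) + T) + 263 = (-15/4 - 10) + 263 = -55/4 + 263 = 997/4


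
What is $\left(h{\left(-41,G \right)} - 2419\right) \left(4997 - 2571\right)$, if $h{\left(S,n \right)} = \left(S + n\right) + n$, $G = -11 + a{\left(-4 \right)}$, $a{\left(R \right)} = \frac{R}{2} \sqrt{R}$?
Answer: $-6021332 - 19408 i \approx -6.0213 \cdot 10^{6} - 19408.0 i$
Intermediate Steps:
$a{\left(R \right)} = \frac{R^{\frac{3}{2}}}{2}$ ($a{\left(R \right)} = R \frac{1}{2} \sqrt{R} = \frac{R}{2} \sqrt{R} = \frac{R^{\frac{3}{2}}}{2}$)
$G = -11 - 4 i$ ($G = -11 + \frac{\left(-4\right)^{\frac{3}{2}}}{2} = -11 + \frac{\left(-8\right) i}{2} = -11 - 4 i \approx -11.0 - 4.0 i$)
$h{\left(S,n \right)} = S + 2 n$
$\left(h{\left(-41,G \right)} - 2419\right) \left(4997 - 2571\right) = \left(\left(-41 + 2 \left(-11 - 4 i\right)\right) - 2419\right) \left(4997 - 2571\right) = \left(\left(-41 - \left(22 + 8 i\right)\right) - 2419\right) 2426 = \left(\left(-63 - 8 i\right) - 2419\right) 2426 = \left(-2482 - 8 i\right) 2426 = -6021332 - 19408 i$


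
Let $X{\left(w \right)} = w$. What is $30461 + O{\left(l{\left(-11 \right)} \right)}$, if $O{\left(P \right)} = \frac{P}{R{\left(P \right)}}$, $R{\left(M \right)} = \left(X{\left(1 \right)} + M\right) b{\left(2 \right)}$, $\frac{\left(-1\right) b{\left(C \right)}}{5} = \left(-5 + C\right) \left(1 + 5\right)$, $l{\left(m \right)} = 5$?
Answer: $\frac{3289789}{108} \approx 30461.0$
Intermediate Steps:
$b{\left(C \right)} = 150 - 30 C$ ($b{\left(C \right)} = - 5 \left(-5 + C\right) \left(1 + 5\right) = - 5 \left(-5 + C\right) 6 = - 5 \left(-30 + 6 C\right) = 150 - 30 C$)
$R{\left(M \right)} = 90 + 90 M$ ($R{\left(M \right)} = \left(1 + M\right) \left(150 - 60\right) = \left(1 + M\right) 90 = 90 + 90 M$)
$O{\left(P \right)} = \frac{P}{90 + 90 P}$
$30461 + O{\left(l{\left(-11 \right)} \right)} = 30461 + \frac{1}{90} \cdot 5 \frac{1}{1 + 5} = 30461 + \frac{1}{90} \cdot 5 \cdot \frac{1}{6} = 30461 + \frac{1}{108} = \frac{3289789}{108}$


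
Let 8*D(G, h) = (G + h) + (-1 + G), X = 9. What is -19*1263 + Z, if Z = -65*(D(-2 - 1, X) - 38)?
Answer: -86173/4 ≈ -21543.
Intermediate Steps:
D(G, h) = -⅛ + G/4 + h/8 (D(G, h) = ((G + h) + (-1 + G))/8 = (-1 + h + 2*G)/8 = -⅛ + G/4 + h/8)
Z = 9815/4 (Z = -65*((-⅛ + (-2 - 1)/4 + (⅛)*9) - 38) = -65*((-⅛ + (¼)*(-3) + 9/8) - 38) = -65*((-⅛ - ¾ + 9/8) - 38) = -65*(¼ - 38) = -65*(-151/4) = 9815/4 ≈ 2453.8)
-19*1263 + Z = -19*1263 + 9815/4 = -23997 + 9815/4 = -86173/4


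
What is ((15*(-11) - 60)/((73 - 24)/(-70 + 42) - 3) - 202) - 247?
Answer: -7631/19 ≈ -401.63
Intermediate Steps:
((15*(-11) - 60)/((73 - 24)/(-70 + 42) - 3) - 202) - 247 = ((-165 - 60)/(49/(-28) - 3) - 202) - 247 = (-225/(49*(-1/28) - 3) - 202) - 247 = (-225/(-7/4 - 3) - 202) - 247 = (-225/(-19/4) - 202) - 247 = (-225*(-4/19) - 202) - 247 = (900/19 - 202) - 247 = -2938/19 - 247 = -7631/19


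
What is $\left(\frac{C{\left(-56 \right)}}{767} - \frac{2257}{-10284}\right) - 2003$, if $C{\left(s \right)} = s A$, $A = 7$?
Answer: $- \frac{15801619693}{7887828} \approx -2003.3$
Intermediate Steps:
$C{\left(s \right)} = 7 s$ ($C{\left(s \right)} = s 7 = 7 s$)
$\left(\frac{C{\left(-56 \right)}}{767} - \frac{2257}{-10284}\right) - 2003 = \left(\frac{7 \left(-56\right)}{767} - \frac{2257}{-10284}\right) - 2003 = \left(\left(-392\right) \frac{1}{767} - - \frac{2257}{10284}\right) - 2003 = \left(- \frac{392}{767} + \frac{2257}{10284}\right) - 2003 = - \frac{2300209}{7887828} - 2003 = - \frac{15801619693}{7887828}$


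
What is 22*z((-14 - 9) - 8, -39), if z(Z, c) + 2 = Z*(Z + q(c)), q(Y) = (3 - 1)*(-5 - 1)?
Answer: 29282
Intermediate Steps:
q(Y) = -12 (q(Y) = 2*(-6) = -12)
z(Z, c) = -2 + Z*(-12 + Z) (z(Z, c) = -2 + Z*(Z - 12) = -2 + Z*(-12 + Z))
22*z((-14 - 9) - 8, -39) = 22*(-2 + ((-14 - 9) - 8)² - 12*((-14 - 9) - 8)) = 22*(-2 + (-23 - 8)² - 12*(-23 - 8)) = 22*(-2 + (-31)² - 12*(-31)) = 22*(-2 + 961 + 372) = 22*1331 = 29282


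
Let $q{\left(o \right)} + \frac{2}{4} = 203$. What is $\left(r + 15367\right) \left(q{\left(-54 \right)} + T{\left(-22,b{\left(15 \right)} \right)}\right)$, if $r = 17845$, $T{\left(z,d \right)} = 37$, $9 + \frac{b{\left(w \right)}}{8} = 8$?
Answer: $7954274$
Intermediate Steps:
$b{\left(w \right)} = -8$ ($b{\left(w \right)} = -72 + 8 \cdot 8 = -72 + 64 = -8$)
$q{\left(o \right)} = \frac{405}{2}$ ($q{\left(o \right)} = - \frac{1}{2} + 203 = \frac{405}{2}$)
$\left(r + 15367\right) \left(q{\left(-54 \right)} + T{\left(-22,b{\left(15 \right)} \right)}\right) = \left(17845 + 15367\right) \left(\frac{405}{2} + 37\right) = 33212 \cdot \frac{479}{2} = 7954274$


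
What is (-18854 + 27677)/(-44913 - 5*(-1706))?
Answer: -8823/36383 ≈ -0.24250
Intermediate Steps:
(-18854 + 27677)/(-44913 - 5*(-1706)) = 8823/(-44913 + 8530) = 8823/(-36383) = 8823*(-1/36383) = -8823/36383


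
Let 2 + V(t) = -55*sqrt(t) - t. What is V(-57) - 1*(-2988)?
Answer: 3043 - 55*I*sqrt(57) ≈ 3043.0 - 415.24*I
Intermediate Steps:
V(t) = -2 - t - 55*sqrt(t) (V(t) = -2 + (-55*sqrt(t) - t) = -2 + (-t - 55*sqrt(t)) = -2 - t - 55*sqrt(t))
V(-57) - 1*(-2988) = (-2 - 1*(-57) - 55*I*sqrt(57)) - 1*(-2988) = (-2 + 57 - 55*I*sqrt(57)) + 2988 = (55 - 55*I*sqrt(57)) + 2988 = 3043 - 55*I*sqrt(57)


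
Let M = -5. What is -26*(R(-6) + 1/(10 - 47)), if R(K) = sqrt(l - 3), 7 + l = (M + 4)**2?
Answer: 26/37 - 78*I ≈ 0.7027 - 78.0*I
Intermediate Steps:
l = -6 (l = -7 + (-5 + 4)**2 = -7 + (-1)**2 = -7 + 1 = -6)
R(K) = 3*I (R(K) = sqrt(-6 - 3) = sqrt(-9) = 3*I)
-26*(R(-6) + 1/(10 - 47)) = -26*(3*I + 1/(10 - 47)) = -26*(3*I + 1/(-37)) = -26*(3*I - 1/37) = -26*(-1/37 + 3*I) = 26/37 - 78*I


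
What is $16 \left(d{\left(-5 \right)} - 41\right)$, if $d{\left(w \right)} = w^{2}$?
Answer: $-256$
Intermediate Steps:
$16 \left(d{\left(-5 \right)} - 41\right) = 16 \left(\left(-5\right)^{2} - 41\right) = 16 \left(25 - 41\right) = 16 \left(-16\right) = -256$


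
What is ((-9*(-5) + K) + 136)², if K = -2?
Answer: 32041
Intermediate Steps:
((-9*(-5) + K) + 136)² = ((-9*(-5) - 2) + 136)² = ((45 - 2) + 136)² = (43 + 136)² = 179² = 32041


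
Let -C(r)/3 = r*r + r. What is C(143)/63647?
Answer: -61776/63647 ≈ -0.97060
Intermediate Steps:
C(r) = -3*r - 3*r² (C(r) = -3*(r*r + r) = -3*(r² + r) = -3*(r + r²) = -3*r - 3*r²)
C(143)/63647 = -3*143*(1 + 143)/63647 = -3*143*144*(1/63647) = -61776*1/63647 = -61776/63647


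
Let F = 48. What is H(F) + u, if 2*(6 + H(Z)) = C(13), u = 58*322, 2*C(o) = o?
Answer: 74693/4 ≈ 18673.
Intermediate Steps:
C(o) = o/2
u = 18676
H(Z) = -11/4 (H(Z) = -6 + ((½)*13)/2 = -6 + (½)*(13/2) = -6 + 13/4 = -11/4)
H(F) + u = -11/4 + 18676 = 74693/4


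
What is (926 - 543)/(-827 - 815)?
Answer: -383/1642 ≈ -0.23325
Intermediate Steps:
(926 - 543)/(-827 - 815) = 383/(-1642) = 383*(-1/1642) = -383/1642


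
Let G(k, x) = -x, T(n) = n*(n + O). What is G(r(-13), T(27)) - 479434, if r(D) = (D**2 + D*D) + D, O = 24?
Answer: -480811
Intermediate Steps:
T(n) = n*(24 + n) (T(n) = n*(n + 24) = n*(24 + n))
r(D) = D + 2*D**2 (r(D) = (D**2 + D**2) + D = 2*D**2 + D = D + 2*D**2)
G(r(-13), T(27)) - 479434 = -27*(24 + 27) - 479434 = -27*51 - 479434 = -1*1377 - 479434 = -1377 - 479434 = -480811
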